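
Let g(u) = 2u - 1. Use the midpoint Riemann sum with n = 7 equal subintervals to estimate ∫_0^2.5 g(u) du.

3.75

Δu = (2.5 − 0)/7 = 5/14.
Midpoints: 5/28, 15/28, 25/28, 1.25, 45/28, 55/28, 65/28.
g(5/28) = -9/14, g(15/28) = 1/14, g(25/28) = 11/14, g(1.25) = 1.5, g(45/28) = 31/14, g(55/28) = 41/14, g(65/28) = 51/14.
Sum = Δu · [g(5/28) + g(15/28) + g(25/28) + ...].
Sum = 3.75.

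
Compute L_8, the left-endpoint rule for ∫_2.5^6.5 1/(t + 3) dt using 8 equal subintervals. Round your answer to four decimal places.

0.5661

Δt = (6.5 − 2.5)/8 = 0.5.
Left endpoints: 2.5, 3, 3.5, 4, 4.5, 5, 5.5, 6.
f(2.5) = 2/11, f(3) = 1/6, f(3.5) = 2/13, f(4) = 1/7, f(4.5) = 2/15, f(5) = 0.125, f(5.5) = 2/17, f(6) = 1/9.
Sum = Δt · [f(2.5) + f(3) + f(3.5) + ...].
Sum ≈ 0.5661.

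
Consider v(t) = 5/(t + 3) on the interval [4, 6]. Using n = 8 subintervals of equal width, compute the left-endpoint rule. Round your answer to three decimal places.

1.277

Δt = (6 − 4)/8 = 0.25.
Left endpoints: 4, 4.25, 4.5, 4.75, 5, 5.25, 5.5, 5.75.
v(4) = 5/7, v(4.25) = 20/29, v(4.5) = 2/3, v(4.75) = 20/31, v(5) = 0.625, v(5.25) = 20/33, v(5.5) = 10/17, v(5.75) = 4/7.
Sum = Δt · [v(4) + v(4.25) + v(4.5) + ...].
Sum ≈ 1.277.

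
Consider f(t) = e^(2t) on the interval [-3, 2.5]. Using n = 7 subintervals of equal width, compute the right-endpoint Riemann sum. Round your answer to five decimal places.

147.18602

Δt = (2.5 − (-3))/7 = 11/14.
Right endpoints: -31/14, -10/7, -9/14, 1/7, 13/14, 12/7, 2.5.
f(-31/14) ≈ 0.01193, f(-10/7) ≈ 0.05743, f(-9/14) ≈ 0.27645, f(1/7) ≈ 1.33071, f(13/14) ≈ 6.40541, f(12/7) ≈ 30.83256, f(2.5) ≈ 148.41316.
Sum = Δt · [f(-31/14) + f(-10/7) + f(-9/14) + ...].
Sum ≈ 147.18602.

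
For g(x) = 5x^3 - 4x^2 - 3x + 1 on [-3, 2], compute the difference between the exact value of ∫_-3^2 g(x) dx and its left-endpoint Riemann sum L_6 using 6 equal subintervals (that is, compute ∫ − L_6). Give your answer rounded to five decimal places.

Exact integral: ∫_-3^2 g(x) dx ≈ -115.4166667.
L_6 ≈ -197.0717593.
Error ≈ -115.4166667 − (-197.0717593) ≈ 81.65509.

81.65509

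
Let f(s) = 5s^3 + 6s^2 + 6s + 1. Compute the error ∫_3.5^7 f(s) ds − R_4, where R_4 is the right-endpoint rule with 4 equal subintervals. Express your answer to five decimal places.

-800.03027

Exact integral: ∫_3.5^7 f(s) ds = 3527.671875.
R_4 ≈ 4327.7021484.
Error ≈ 3527.671875 − 4327.7021484 ≈ -800.03027.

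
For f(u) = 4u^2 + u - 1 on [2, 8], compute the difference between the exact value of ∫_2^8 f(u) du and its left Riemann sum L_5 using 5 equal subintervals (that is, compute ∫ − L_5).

141.84

Exact integral: ∫_2^8 f(u) du = 696.
L_5 = 554.16.
Error = 696 − 554.16 = 141.84.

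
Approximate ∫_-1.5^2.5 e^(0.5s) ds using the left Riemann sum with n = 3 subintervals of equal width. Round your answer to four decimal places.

4.2459

Δs = (2.5 − (-1.5))/3 = 4/3.
Left endpoints: -1.5, -1/6, 7/6.
f(-1.5) ≈ 0.4724, f(-1/6) ≈ 0.9200, f(7/6) ≈ 1.7920.
Sum = Δs · [f(-1.5) + f(-1/6) + f(7/6)].
Sum ≈ 4.2459.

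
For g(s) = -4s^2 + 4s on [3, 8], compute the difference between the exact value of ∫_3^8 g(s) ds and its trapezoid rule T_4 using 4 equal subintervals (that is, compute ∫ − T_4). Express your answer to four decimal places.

5.2083

Exact integral: ∫_3^8 g(s) ds ≈ -536.666667.
T_4 = -541.875.
Error ≈ -536.666667 − (-541.875) ≈ 5.2083.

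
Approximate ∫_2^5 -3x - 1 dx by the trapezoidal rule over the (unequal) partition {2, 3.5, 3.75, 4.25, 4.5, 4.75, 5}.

Subinterval widths: 1.5, 0.25, 0.5, 0.25, 0.25, 0.25.
f(2) = -7, f(3.5) = -11.5, f(3.75) = -12.25, f(4.25) = -13.75, f(4.5) = -14.5, f(4.75) = -15.25, f(5) = -16.
On each subinterval the trapezoid contributes (Δx_i/2)·[f(x_{i-1}) + f(x_i)].
Sum = -34.5.

-34.5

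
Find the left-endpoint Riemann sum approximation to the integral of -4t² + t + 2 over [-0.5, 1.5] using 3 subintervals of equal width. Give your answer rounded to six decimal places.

1.740741

Δt = (1.5 − (-0.5))/3 = 2/3.
Left endpoints: -0.5, 1/6, 5/6.
f(-0.5) = 0.5, f(1/6) = 37/18, f(5/6) = 1/18.
Sum = Δt · [f(-0.5) + f(1/6) + f(5/6)].
Sum ≈ 1.740741.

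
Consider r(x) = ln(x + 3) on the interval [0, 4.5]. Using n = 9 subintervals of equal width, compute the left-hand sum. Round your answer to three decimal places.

Δx = (4.5 − 0)/9 = 0.5.
Left endpoints: 0, 0.5, 1, 1.5, 2, 2.5, 3, 3.5, 4.
r(0) ≈ 1.099, r(0.5) ≈ 1.253, r(1) ≈ 1.386, r(1.5) ≈ 1.504, r(2) ≈ 1.609, r(2.5) ≈ 1.705, r(3) ≈ 1.792, r(3.5) ≈ 1.872, r(4) ≈ 1.946.
Sum = Δx · [r(0) + r(0.5) + r(1) + ...].
Sum ≈ 7.083.

7.083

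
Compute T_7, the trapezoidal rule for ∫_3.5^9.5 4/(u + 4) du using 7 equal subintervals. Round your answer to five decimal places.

2.35415

Δu = (9.5 − 3.5)/7 = 6/7.
f(3.5) = 8/15, f(61/14) = 56/117, f(73/14) = 56/129, f(85/14) = 56/141, f(97/14) = 56/153, f(109/14) = 56/165, f(121/14) = 56/177, f(9.5) = 8/27.
T_7 = (Δu/2)·[f(u_0) + 2f(u_1) + ... + 2f(u_{6}) + f(u_7)].
Sum ≈ 2.35415.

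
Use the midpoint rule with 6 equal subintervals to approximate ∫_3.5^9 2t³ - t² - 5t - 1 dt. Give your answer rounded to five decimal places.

Δt = (9 − 3.5)/6 = 11/12.
Midpoints: 95/24, 4.875, 139/24, 161/24, 7.625, 205/24.
f(95/24) = 605363/6912, f(4.875) = 182.57421875, f(139/24) = 2246695/6912, f(161/24) = 3623477/6912, f(7.625) = 789.37890625, f(205/24) = 7808713/6912.
Sum = Δt · [f(95/24) + f(4.875) + f(139/24) + ...].
Sum ≈ 2785.32827.

2785.32827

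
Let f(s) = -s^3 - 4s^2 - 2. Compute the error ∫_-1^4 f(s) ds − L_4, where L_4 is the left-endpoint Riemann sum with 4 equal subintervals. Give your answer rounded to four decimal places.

-67.0573

Exact integral: ∫_-1^4 f(s) ds ≈ -160.416667.
L_4 = -93.359375.
Error ≈ -160.416667 − (-93.359375) ≈ -67.0573.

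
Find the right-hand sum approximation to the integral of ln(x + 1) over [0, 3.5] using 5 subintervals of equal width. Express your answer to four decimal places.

3.7636

Δx = (3.5 − 0)/5 = 0.7.
Right endpoints: 0.7, 1.4, 2.1, 2.8, 3.5.
f(0.7) ≈ 0.5306, f(1.4) ≈ 0.8755, f(2.1) ≈ 1.1314, f(2.8) ≈ 1.3350, f(3.5) ≈ 1.5041.
Sum = Δx · [f(0.7) + f(1.4) + f(2.1) + f(2.8) + f(3.5)].
Sum ≈ 3.7636.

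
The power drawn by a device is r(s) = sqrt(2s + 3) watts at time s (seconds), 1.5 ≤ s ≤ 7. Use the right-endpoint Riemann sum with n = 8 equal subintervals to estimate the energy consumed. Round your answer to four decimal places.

Δs = (7 − 1.5)/8 = 0.6875.
Right endpoints: 2.1875, 2.875, 3.5625, 4.25, 4.9375, 5.625, 6.3125, 7.
r(2.1875) ≈ 2.7157, r(2.875) ≈ 2.9580, r(3.5625) ≈ 3.1820, r(4.25) ≈ 3.3912, r(4.9375) ≈ 3.5882, r(5.625) ≈ 3.7749, r(6.3125) ≈ 3.9528, r(7) ≈ 4.1231.
Sum = Δs · [r(2.1875) + r(2.875) + r(3.5625) + ...].
Sum ≈ 19.0341.

19.0341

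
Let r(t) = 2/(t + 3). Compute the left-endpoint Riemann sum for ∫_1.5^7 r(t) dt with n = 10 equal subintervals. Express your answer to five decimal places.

Δt = (7 − 1.5)/10 = 0.55.
Left endpoints: 1.5, 2.05, 2.6, 3.15, 3.7, 4.25, 4.8, 5.35, 5.9, 6.45.
r(1.5) = 4/9, r(2.05) = 40/101, r(2.6) = 5/14, r(3.15) = 40/123, r(3.7) = 20/67, r(4.25) = 8/29, r(4.8) = 10/39, r(5.35) = 40/167, r(5.9) = 20/89, r(6.45) = 40/189.
Sum = Δt · [r(1.5) + r(2.05) + r(2.6) + ...].
Sum ≈ 1.66622.

1.66622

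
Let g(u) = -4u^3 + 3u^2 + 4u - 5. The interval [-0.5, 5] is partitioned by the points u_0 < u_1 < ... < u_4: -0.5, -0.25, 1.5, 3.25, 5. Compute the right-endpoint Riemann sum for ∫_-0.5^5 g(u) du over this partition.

-899.84375

Subinterval widths: 0.25, 1.75, 1.75, 1.75.
Right endpoints: -0.25, 1.5, 3.25, 5.
g(-0.25) = -5.75, g(1.5) = -5.75, g(3.25) = -97.625, g(5) = -410.
Sum = Σ Δu_i · g(u_i).
Sum = -899.84375.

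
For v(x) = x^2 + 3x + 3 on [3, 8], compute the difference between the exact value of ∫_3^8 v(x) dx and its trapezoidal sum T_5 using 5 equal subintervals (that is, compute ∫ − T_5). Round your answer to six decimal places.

-0.833333

Exact integral: ∫_3^8 v(x) dx ≈ 259.16666667.
T_5 = 260.
Error ≈ 259.16666667 − 260 ≈ -0.833333.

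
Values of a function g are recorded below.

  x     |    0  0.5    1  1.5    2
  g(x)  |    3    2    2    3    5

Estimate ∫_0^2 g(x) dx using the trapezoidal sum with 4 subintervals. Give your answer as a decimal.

Δx = 0.5.
T_4 = (0.5/2)·[3 + 2·2 + 2·2 + 2·3 + 5] = 5.5.

5.5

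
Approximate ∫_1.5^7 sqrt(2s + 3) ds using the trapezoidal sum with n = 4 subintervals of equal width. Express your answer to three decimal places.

18.439

Δs = (7 − 1.5)/4 = 1.375.
f(1.5) ≈ 2.449, f(2.875) ≈ 2.958, f(4.25) ≈ 3.391, f(5.625) ≈ 3.775, f(7) ≈ 4.123.
T_4 = (Δs/2)·[f(s_0) + 2f(s_1) + 2f(s_2) + 2f(s_3) + f(s_4)].
Sum ≈ 18.439.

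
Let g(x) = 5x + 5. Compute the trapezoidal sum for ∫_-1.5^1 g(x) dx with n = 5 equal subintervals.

Δx = (1 − (-1.5))/5 = 0.5.
g(-1.5) = -2.5, g(-1) = 0, g(-0.5) = 2.5, g(0) = 5, g(0.5) = 7.5, g(1) = 10.
T_5 = (Δx/2)·[g(x_0) + 2g(x_1) + ... + 2g(x_{4}) + g(x_5)].
Sum = 9.375.

9.375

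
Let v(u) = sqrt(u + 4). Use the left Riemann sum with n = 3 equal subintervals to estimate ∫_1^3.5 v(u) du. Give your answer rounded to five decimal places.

6.02774

Δu = (3.5 − 1)/3 = 5/6.
Left endpoints: 1, 11/6, 8/3.
v(1) ≈ 2.23607, v(11/6) ≈ 2.41523, v(8/3) ≈ 2.58199.
Sum = Δu · [v(1) + v(11/6) + v(8/3)].
Sum ≈ 6.02774.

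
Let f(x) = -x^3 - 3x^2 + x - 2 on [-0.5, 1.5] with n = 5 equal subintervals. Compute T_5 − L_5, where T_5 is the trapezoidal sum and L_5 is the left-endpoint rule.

T_5 = -7.99.
L_5 = -6.49.
T_5 − L_5 = -1.5.

-1.5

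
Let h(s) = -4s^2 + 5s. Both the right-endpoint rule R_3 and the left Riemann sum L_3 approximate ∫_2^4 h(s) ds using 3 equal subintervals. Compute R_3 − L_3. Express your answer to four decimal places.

-25.3333

R_3 ≈ -57.925926.
L_3 ≈ -32.592593.
R_3 − L_3 ≈ -25.3333.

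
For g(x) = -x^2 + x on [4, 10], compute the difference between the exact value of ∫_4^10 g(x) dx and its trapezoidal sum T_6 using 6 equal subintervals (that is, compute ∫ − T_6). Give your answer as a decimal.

Exact integral: ∫_4^10 g(x) dx = -270.
T_6 = -271.
Error = -270 − (-271) = 1.

1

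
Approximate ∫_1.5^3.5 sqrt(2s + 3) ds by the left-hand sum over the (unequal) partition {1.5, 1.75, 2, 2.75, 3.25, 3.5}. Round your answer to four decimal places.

5.4624

Subinterval widths: 0.25, 0.25, 0.75, 0.5, 0.25.
Left endpoints: 1.5, 1.75, 2, 2.75, 3.25.
f(1.5) ≈ 2.4495, f(1.75) ≈ 2.5495, f(2) ≈ 2.6458, f(2.75) ≈ 2.9155, f(3.25) ≈ 3.0822.
Sum = Σ Δs_i · f(s_i).
Sum ≈ 5.4624.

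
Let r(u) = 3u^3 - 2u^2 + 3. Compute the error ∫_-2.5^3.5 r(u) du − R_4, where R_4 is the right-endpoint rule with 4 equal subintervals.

Exact integral: ∫_-2.5^3.5 r(u) du = 62.25.
R_4 = 190.5.
Error = 62.25 − 190.5 = -128.25.

-128.25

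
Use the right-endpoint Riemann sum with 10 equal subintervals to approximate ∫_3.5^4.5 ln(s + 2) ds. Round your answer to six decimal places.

1.798929

Δs = (4.5 − 3.5)/10 = 0.1.
Right endpoints: 3.6, 3.7, 3.8, 3.9, 4, 4.1, 4.2, 4.3, 4.4, 4.5.
f(3.6) ≈ 1.722767, f(3.7) ≈ 1.740466, f(3.8) ≈ 1.757858, f(3.9) ≈ 1.774952, f(4) ≈ 1.791759, f(4.1) ≈ 1.808289, f(4.2) ≈ 1.824549, f(4.3) ≈ 1.840550, f(4.4) ≈ 1.856298, f(4.5) ≈ 1.871802.
Sum = Δs · [f(3.6) + f(3.7) + f(3.8) + ...].
Sum ≈ 1.798929.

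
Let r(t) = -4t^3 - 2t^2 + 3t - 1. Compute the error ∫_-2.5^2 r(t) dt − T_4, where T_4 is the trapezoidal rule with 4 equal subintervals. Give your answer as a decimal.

-0.94921875

Exact integral: ∫_-2.5^2 r(t) dt = -0.5625.
T_4 = 0.38671875.
Error = -0.5625 − 0.38671875 = -0.94921875.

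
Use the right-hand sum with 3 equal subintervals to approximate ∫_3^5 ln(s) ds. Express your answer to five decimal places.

Δs = (5 − 3)/3 = 2/3.
Right endpoints: 11/3, 13/3, 5.
f(11/3) ≈ 1.29928, f(13/3) ≈ 1.46634, f(5) ≈ 1.60944.
Sum = Δs · [f(11/3) + f(13/3) + f(5)].
Sum ≈ 2.91671.

2.91671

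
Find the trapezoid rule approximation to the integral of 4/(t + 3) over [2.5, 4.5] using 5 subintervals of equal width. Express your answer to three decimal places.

1.241

Δt = (4.5 − 2.5)/5 = 0.4.
f(2.5) = 8/11, f(2.9) = 40/59, f(3.3) = 40/63, f(3.7) = 40/67, f(4.1) = 40/71, f(4.5) = 8/15.
T_5 = (Δt/2)·[f(t_0) + 2f(t_1) + ... + 2f(t_{4}) + f(t_5)].
Sum ≈ 1.241.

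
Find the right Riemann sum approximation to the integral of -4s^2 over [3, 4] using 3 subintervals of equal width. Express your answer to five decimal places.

Δs = (4 − 3)/3 = 1/3.
Right endpoints: 10/3, 11/3, 4.
f(10/3) = -400/9, f(11/3) = -484/9, f(4) = -64.
Sum = Δs · [f(10/3) + f(11/3) + f(4)].
Sum ≈ -54.07407.

-54.07407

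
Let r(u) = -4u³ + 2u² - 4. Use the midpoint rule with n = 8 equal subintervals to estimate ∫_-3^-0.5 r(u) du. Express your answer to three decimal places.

88.386

Δu = (-0.5 − (-3))/8 = 0.3125.
Midpoints: -2.84375, -2.53125, -2.21875, -1.90625, -1.59375, -1.28125, -0.96875, -0.65625.
r(-2.84375) = 853299/8192, r(-2.53125) = 603649/8192, r(-2.21875) = 405799/8192, r(-1.90625) = 253749/8192, r(-1.59375) = 141499/8192, r(-1.28125) = 63049/8192, r(-0.96875) = 12399/8192, r(-0.65625) = -16451/8192.
Sum = Δu · [r(-2.84375) + r(-2.53125) + r(-2.21875) + ...].
Sum ≈ 88.386.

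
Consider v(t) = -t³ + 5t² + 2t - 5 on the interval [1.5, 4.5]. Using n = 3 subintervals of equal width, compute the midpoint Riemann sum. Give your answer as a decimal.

49

Δt = (4.5 − 1.5)/3 = 1.
Midpoints: 2, 3, 4.
v(2) = 11, v(3) = 19, v(4) = 19.
Sum = Δt · [v(2) + v(3) + v(4)].
Sum = 49.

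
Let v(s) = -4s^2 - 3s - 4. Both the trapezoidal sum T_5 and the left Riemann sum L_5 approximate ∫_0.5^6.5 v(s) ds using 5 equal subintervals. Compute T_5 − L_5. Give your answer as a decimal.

-111.6

T_5 = -458.76.
L_5 = -347.16.
T_5 − L_5 = -111.6.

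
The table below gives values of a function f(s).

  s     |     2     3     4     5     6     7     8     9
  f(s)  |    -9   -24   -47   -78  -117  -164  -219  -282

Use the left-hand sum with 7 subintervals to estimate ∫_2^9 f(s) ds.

-658

Δs = 1.
Sum = 1·[(-9) + (-24) + (-47) + (-78) + (-117) + (-164) + (-219)] = -658.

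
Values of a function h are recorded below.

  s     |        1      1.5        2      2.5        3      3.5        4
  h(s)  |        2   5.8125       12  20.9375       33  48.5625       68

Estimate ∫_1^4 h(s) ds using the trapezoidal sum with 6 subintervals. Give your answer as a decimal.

77.65625

Δs = 0.5.
T_6 = (0.5/2)·[2 + 2·5.8125 + 2·12 + 2·20.9375 + 2·33 + 2·48.5625 + 68] = 77.65625.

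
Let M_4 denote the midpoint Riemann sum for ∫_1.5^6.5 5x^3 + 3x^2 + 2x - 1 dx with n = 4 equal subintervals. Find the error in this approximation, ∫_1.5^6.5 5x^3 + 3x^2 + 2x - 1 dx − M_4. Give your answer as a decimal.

41.015625

Exact integral: ∫_1.5^6.5 f(x) dx = 2531.25.
M_4 = 2490.234375.
Error = 2531.25 − 2490.234375 = 41.015625.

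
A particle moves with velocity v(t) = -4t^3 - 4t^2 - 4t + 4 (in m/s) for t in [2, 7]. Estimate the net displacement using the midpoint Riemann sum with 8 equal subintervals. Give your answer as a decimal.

Δt = (7 − 2)/8 = 0.625.
Midpoints: 2.3125, 2.9375, 3.5625, 4.1875, 4.8125, 5.4375, 6.0625, 6.6875.
v(2.3125) = -77933/1024, v(2.9375) = -147103/1024, v(3.5625) = -247673/1024, v(4.1875) = -385643/1024, v(4.8125) = -567013/1024, v(5.4375) = -797783/1024, v(6.0625) = -1083953/1024, v(6.6875) = -1431523/1024.
Sum = Δt · [v(2.3125) + v(2.9375) + v(3.5625) + ...].
Sum = -2892.2265625.

-2892.2265625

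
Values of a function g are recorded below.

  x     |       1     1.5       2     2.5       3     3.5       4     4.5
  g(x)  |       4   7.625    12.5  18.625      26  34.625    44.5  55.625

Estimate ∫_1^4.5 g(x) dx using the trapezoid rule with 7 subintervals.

86.84375

Δx = 0.5.
T_7 = (0.5/2)·[4 + 2·7.625 + 2·12.5 + 2·18.625 + 2·26 + 2·34.625 + 2·44.5 + 55.625] = 86.84375.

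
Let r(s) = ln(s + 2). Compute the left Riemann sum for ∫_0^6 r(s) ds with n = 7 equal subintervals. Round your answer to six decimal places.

8.632328

Δs = (6 − 0)/7 = 6/7.
Left endpoints: 0, 6/7, 12/7, 18/7, 24/7, 30/7, 36/7.
r(0) ≈ 0.693147, r(6/7) ≈ 1.049822, r(12/7) ≈ 1.312186, r(18/7) ≈ 1.519826, r(24/7) ≈ 1.691676, r(30/7) ≈ 1.838279, r(36/7) ≈ 1.966113.
Sum = Δs · [r(0) + r(6/7) + r(12/7) + ...].
Sum ≈ 8.632328.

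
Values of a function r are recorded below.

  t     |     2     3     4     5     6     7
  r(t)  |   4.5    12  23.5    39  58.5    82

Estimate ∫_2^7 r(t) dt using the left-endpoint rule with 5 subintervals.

137.5

Δt = 1.
Sum = 1·[4.5 + 12 + 23.5 + 39 + 58.5] = 137.5.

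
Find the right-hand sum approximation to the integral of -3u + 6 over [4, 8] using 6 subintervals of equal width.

-52

Δu = (8 − 4)/6 = 2/3.
Right endpoints: 14/3, 16/3, 6, 20/3, 22/3, 8.
f(14/3) = -8, f(16/3) = -10, f(6) = -12, f(20/3) = -14, f(22/3) = -16, f(8) = -18.
Sum = Δu · [f(14/3) + f(16/3) + f(6) + ...].
Sum = -52.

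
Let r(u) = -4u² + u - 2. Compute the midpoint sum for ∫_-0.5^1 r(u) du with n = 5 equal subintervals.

-4.08

Δu = (1 − (-0.5))/5 = 0.3.
Midpoints: -0.35, -0.05, 0.25, 0.55, 0.85.
r(-0.35) = -2.84, r(-0.05) = -2.06, r(0.25) = -2, r(0.55) = -2.66, r(0.85) = -4.04.
Sum = Δu · [r(-0.35) + r(-0.05) + r(0.25) + r(0.55) + r(0.85)].
Sum = -4.08.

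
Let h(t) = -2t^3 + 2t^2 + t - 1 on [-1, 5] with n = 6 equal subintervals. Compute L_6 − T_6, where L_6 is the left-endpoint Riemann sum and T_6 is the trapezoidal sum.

99

L_6 = -133.
T_6 = -232.
L_6 − T_6 = 99.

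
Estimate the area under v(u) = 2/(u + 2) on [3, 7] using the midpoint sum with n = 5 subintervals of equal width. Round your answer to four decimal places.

Δu = (7 − 3)/5 = 0.8.
Midpoints: 3.4, 4.2, 5, 5.8, 6.6.
v(3.4) = 10/27, v(4.2) = 10/31, v(5) = 2/7, v(5.8) = 10/39, v(6.6) = 10/43.
Sum = Δu · [v(3.4) + v(4.2) + v(5) + v(5.8) + v(6.6)].
Sum ≈ 1.1741.

1.1741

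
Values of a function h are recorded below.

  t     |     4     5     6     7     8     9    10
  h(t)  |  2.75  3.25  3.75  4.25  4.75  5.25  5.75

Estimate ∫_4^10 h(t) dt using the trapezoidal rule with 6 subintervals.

Δt = 1.
T_6 = (1/2)·[2.75 + 2·3.25 + 2·3.75 + 2·4.25 + 2·4.75 + 2·5.25 + 5.75] = 25.5.

25.5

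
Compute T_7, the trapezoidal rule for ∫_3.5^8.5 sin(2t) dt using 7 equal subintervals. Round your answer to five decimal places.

Δt = (8.5 − 3.5)/7 = 5/7.
f(3.5) ≈ 0.65699, f(59/14) ≈ 0.83942, f(69/14) ≈ -0.41902, f(79/14) ≈ -0.95820, f(89/14) ≈ 0.14738, f(99/14) ≈ 0.99998, f(109/14) ≈ 0.13611, f(8.5) ≈ -0.96140.
T_7 = (Δt/2)·[f(t_0) + 2f(t_1) + ... + 2f(t_{6}) + f(t_7)].
Sum ≈ 0.42390.

0.42390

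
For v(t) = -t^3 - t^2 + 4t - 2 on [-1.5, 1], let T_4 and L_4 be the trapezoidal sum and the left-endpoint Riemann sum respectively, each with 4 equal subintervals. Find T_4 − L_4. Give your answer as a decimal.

T_4 ≈ -7.983398.
L_4 ≈ -10.131836.
T_4 − L_4 = 2.1484375.

2.1484375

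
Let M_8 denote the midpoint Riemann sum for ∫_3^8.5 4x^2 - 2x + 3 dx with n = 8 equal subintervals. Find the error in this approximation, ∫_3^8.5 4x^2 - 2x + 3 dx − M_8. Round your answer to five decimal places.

0.86654

Exact integral: ∫_3^8.5 f(x) dx ≈ 736.0833333.
M_8 ≈ 735.2167969.
Error ≈ 736.0833333 − 735.2167969 ≈ 0.86654.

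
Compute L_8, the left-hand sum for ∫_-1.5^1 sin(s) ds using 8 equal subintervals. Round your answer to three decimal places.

-0.753

Δs = (1 − (-1.5))/8 = 0.3125.
Left endpoints: -1.5, -1.1875, -0.875, -0.5625, -0.25, 0.0625, 0.375, 0.6875.
f(-1.5) ≈ -0.997, f(-1.1875) ≈ -0.927, f(-0.875) ≈ -0.768, f(-0.5625) ≈ -0.533, f(-0.25) ≈ -0.247, f(0.0625) ≈ 0.062, f(0.375) ≈ 0.366, f(0.6875) ≈ 0.635.
Sum = Δs · [f(-1.5) + f(-1.1875) + f(-0.875) + ...].
Sum ≈ -0.753.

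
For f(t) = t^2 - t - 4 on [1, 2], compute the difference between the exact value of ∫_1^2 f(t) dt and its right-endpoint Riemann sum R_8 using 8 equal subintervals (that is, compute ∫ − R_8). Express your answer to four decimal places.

-0.1276

Exact integral: ∫_1^2 f(t) dt ≈ -3.166667.
R_8 = -3.0390625.
Error ≈ -3.166667 − (-3.0390625) ≈ -0.1276.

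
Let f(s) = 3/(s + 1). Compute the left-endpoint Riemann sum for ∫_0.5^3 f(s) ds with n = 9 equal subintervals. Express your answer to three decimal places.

3.123

Δs = (3 − 0.5)/9 = 5/18.
Left endpoints: 0.5, 7/9, 19/18, 4/3, 29/18, 17/9, 13/6, 22/9, 49/18.
f(0.5) = 2, f(7/9) = 1.6875, f(19/18) = 54/37, f(4/3) = 9/7, f(29/18) = 54/47, f(17/9) = 27/26, f(13/6) = 18/19, f(22/9) = 27/31, f(49/18) = 54/67.
Sum = Δs · [f(0.5) + f(7/9) + f(19/18) + ...].
Sum ≈ 3.123.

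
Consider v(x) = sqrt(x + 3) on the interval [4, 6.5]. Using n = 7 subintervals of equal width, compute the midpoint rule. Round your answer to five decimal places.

7.17395

Δx = (6.5 − 4)/7 = 5/14.
Midpoints: 117/28, 127/28, 137/28, 5.25, 157/28, 167/28, 177/28.
v(117/28) ≈ 2.67929, v(127/28) ≈ 2.74513, v(137/28) ≈ 2.80942, v(5.25) ≈ 2.87228, v(157/28) ≈ 2.93379, v(167/28) ≈ 2.99404, v(177/28) ≈ 3.05310.
Sum = Δx · [v(117/28) + v(127/28) + v(137/28) + ...].
Sum ≈ 7.17395.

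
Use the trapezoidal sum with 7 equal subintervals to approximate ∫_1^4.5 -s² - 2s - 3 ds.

Δs = (4.5 − 1)/7 = 0.5.
f(1) = -6, f(1.5) = -8.25, f(2) = -11, f(2.5) = -14.25, f(3) = -18, f(3.5) = -22.25, f(4) = -27, f(4.5) = -32.25.
T_7 = (Δs/2)·[f(s_0) + 2f(s_1) + ... + 2f(s_{6}) + f(s_7)].
Sum = -59.9375.

-59.9375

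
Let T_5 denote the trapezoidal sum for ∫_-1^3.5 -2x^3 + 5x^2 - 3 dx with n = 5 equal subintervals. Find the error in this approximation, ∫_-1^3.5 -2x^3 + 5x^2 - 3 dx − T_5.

1.51875

Exact integral: ∫_-1^3.5 f(x) dx = -14.90625.
T_5 = -16.425.
Error = -14.90625 − (-16.425) = 1.51875.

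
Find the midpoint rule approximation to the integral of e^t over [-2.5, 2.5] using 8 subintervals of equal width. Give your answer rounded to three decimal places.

11.906

Δt = (2.5 − (-2.5))/8 = 0.625.
Midpoints: -2.1875, -1.5625, -0.9375, -0.3125, 0.3125, 0.9375, 1.5625, 2.1875.
f(-2.1875) ≈ 0.112, f(-1.5625) ≈ 0.210, f(-0.9375) ≈ 0.392, f(-0.3125) ≈ 0.732, f(0.3125) ≈ 1.367, f(0.9375) ≈ 2.554, f(1.5625) ≈ 4.771, f(2.1875) ≈ 8.913.
Sum = Δt · [f(-2.1875) + f(-1.5625) + f(-0.9375) + ...].
Sum ≈ 11.906.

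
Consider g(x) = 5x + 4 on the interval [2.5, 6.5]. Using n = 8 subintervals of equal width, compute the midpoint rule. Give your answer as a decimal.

106

Δx = (6.5 − 2.5)/8 = 0.5.
Midpoints: 2.75, 3.25, 3.75, 4.25, 4.75, 5.25, 5.75, 6.25.
g(2.75) = 17.75, g(3.25) = 20.25, g(3.75) = 22.75, g(4.25) = 25.25, g(4.75) = 27.75, g(5.25) = 30.25, g(5.75) = 32.75, g(6.25) = 35.25.
Sum = Δx · [g(2.75) + g(3.25) + g(3.75) + ...].
Sum = 106.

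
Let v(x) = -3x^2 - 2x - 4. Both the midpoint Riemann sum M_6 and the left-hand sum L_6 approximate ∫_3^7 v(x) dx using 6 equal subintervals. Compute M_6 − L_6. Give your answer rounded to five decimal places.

-41.33333

M_6 ≈ -371.5555556.
L_6 ≈ -330.2222222.
M_6 − L_6 ≈ -41.33333.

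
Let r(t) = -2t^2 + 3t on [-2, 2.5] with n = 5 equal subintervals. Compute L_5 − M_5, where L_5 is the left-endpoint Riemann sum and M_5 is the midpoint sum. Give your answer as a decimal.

L_5 = -17.64.
M_5 = -11.7675.
L_5 − M_5 = -5.8725.

-5.8725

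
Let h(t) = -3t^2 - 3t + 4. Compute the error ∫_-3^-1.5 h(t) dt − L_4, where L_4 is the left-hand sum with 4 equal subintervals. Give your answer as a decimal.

3.05859375

Exact integral: ∫_-3^-1.5 h(t) dt = -7.5.
L_4 = -10.55859375.
Error = -7.5 − (-10.55859375) = 3.05859375.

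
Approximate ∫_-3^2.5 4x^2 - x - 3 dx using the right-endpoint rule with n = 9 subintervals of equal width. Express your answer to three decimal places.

38.036

Δx = (2.5 − (-3))/9 = 11/18.
Right endpoints: -43/18, -16/9, -7/6, -5/9, 1/18, 2/3, 23/18, 17/9, 2.5.
f(-43/18) = 3599/162, f(-16/9) = 925/81, f(-7/6) = 65/18, f(-5/9) = -98/81, f(1/18) = -493/162, f(2/3) = -17/9, f(23/18) = 365/162, f(17/9) = 760/81, f(2.5) = 19.5.
Sum = Δx · [f(-43/18) + f(-16/9) + f(-7/6) + ...].
Sum ≈ 38.036.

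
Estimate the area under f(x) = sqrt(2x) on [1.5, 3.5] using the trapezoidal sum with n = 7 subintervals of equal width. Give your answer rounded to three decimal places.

4.440

Δx = (3.5 − 1.5)/7 = 2/7.
f(1.5) ≈ 1.732, f(25/14) ≈ 1.890, f(29/14) ≈ 2.035, f(33/14) ≈ 2.171, f(37/14) ≈ 2.299, f(41/14) ≈ 2.420, f(45/14) ≈ 2.535, f(3.5) ≈ 2.646.
T_7 = (Δx/2)·[f(x_0) + 2f(x_1) + ... + 2f(x_{6}) + f(x_7)].
Sum ≈ 4.440.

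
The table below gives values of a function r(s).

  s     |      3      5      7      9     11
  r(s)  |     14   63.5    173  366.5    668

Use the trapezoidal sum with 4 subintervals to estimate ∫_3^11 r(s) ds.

1888

Δs = 2.
T_4 = (2/2)·[14 + 2·63.5 + 2·173 + 2·366.5 + 668] = 1888.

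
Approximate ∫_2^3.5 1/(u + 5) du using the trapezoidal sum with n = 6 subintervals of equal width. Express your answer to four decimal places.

0.1942

Δu = (3.5 − 2)/6 = 0.25.
f(2) = 1/7, f(2.25) = 4/29, f(2.5) = 2/15, f(2.75) = 4/31, f(3) = 0.125, f(3.25) = 4/33, f(3.5) = 2/17.
T_6 = (Δu/2)·[f(u_0) + 2f(u_1) + ... + 2f(u_{5}) + f(u_6)].
Sum ≈ 0.1942.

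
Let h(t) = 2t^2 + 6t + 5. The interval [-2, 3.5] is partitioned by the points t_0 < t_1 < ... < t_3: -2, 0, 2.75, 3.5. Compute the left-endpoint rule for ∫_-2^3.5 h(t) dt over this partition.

Subinterval widths: 2, 2.75, 0.75.
Left endpoints: -2, 0, 2.75.
h(-2) = 1, h(0) = 5, h(2.75) = 36.625.
Sum = Σ Δt_i · h(t_i).
Sum = 43.21875.

43.21875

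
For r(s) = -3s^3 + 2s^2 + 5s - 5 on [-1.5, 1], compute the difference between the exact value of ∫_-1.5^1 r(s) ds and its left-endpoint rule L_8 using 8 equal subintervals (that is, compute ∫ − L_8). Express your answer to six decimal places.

Exact integral: ∫_-1.5^1 r(s) ds ≈ -9.66145833.
L_8 ≈ -9.00024414.
Error ≈ -9.66145833 − (-9.00024414) ≈ -0.661214.

-0.661214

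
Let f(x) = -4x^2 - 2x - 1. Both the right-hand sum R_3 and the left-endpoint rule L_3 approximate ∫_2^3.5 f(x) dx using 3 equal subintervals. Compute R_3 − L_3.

-18

R_3 = -65.5.
L_3 = -47.5.
R_3 − L_3 = -18.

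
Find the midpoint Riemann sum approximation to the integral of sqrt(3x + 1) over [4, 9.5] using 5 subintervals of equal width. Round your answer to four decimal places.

Δx = (9.5 − 4)/5 = 1.1.
Midpoints: 4.55, 5.65, 6.75, 7.85, 8.95.
f(4.55) ≈ 3.8275, f(5.65) ≈ 4.2367, f(6.75) ≈ 4.6098, f(7.85) ≈ 4.9548, f(8.95) ≈ 5.2773.
Sum = Δx · [f(4.55) + f(5.65) + f(6.75) + f(7.85) + f(8.95)].
Sum ≈ 25.1968.

25.1968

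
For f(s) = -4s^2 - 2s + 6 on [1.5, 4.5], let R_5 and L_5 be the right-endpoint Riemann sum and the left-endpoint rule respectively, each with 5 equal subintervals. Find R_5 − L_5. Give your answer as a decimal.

R_5 = -141.12.
L_5 = -94.32.
R_5 − L_5 = -46.8.

-46.8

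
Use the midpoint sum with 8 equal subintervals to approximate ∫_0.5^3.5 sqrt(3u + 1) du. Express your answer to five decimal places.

7.79084

Δu = (3.5 − 0.5)/8 = 0.375.
Midpoints: 0.6875, 1.0625, 1.4375, 1.8125, 2.1875, 2.5625, 2.9375, 3.3125.
f(0.6875) ≈ 1.75000, f(1.0625) ≈ 2.04634, f(1.4375) ≈ 2.30489, f(1.8125) ≈ 2.53722, f(2.1875) ≈ 2.75000, f(2.5625) ≈ 2.94746, f(2.9375) ≈ 3.13249, f(3.3125) ≈ 3.30719.
Sum = Δu · [f(0.6875) + f(1.0625) + f(1.4375) + ...].
Sum ≈ 7.79084.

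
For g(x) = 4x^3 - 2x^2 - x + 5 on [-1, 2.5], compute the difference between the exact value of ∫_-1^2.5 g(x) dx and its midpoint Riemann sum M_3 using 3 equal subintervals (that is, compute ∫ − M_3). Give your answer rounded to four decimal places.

2.7789

Exact integral: ∫_-1^2.5 g(x) dx ≈ 41.854167.
M_3 ≈ 39.075231.
Error ≈ 41.854167 − 39.075231 ≈ 2.7789.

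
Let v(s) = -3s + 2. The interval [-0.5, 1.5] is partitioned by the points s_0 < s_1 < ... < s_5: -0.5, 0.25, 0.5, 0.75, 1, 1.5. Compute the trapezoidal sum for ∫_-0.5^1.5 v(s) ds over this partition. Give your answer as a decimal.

Subinterval widths: 0.75, 0.25, 0.25, 0.25, 0.5.
v(-0.5) = 3.5, v(0.25) = 1.25, v(0.5) = 0.5, v(0.75) = -0.25, v(1) = -1, v(1.5) = -2.5.
On each subinterval the trapezoid contributes (Δs_i/2)·[v(s_{i-1}) + v(s_i)].
Sum = 1.

1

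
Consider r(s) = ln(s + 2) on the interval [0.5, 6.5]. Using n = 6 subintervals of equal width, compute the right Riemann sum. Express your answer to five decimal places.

10.48836

Δs = (6.5 − 0.5)/6 = 1.
Right endpoints: 1.5, 2.5, 3.5, 4.5, 5.5, 6.5.
r(1.5) ≈ 1.25276, r(2.5) ≈ 1.50408, r(3.5) ≈ 1.70475, r(4.5) ≈ 1.87180, r(5.5) ≈ 2.01490, r(6.5) ≈ 2.14007.
Sum = Δs · [r(1.5) + r(2.5) + r(3.5) + ...].
Sum ≈ 10.48836.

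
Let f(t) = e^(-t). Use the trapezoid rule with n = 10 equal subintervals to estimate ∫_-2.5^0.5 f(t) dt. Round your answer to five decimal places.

11.66265

Δt = (0.5 − (-2.5))/10 = 0.3.
f(-2.5) ≈ 12.18249, f(-2.2) ≈ 9.02501, f(-1.9) ≈ 6.68589, f(-1.6) ≈ 4.95303, f(-1.3) ≈ 3.66930, f(-1) ≈ 2.71828, f(-0.7) ≈ 2.01375, f(-0.4) ≈ 1.49182, f(-0.1) ≈ 1.10517, f(0.2) ≈ 0.81873, f(0.5) ≈ 0.60653.
T_10 = (Δt/2)·[f(t_0) + 2f(t_1) + ... + 2f(t_{9}) + f(t_10)].
Sum ≈ 11.66265.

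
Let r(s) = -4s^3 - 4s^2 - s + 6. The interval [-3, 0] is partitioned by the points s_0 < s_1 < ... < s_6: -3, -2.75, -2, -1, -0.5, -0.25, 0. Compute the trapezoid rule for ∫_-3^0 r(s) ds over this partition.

71.734375

Subinterval widths: 0.25, 0.75, 1, 0.5, 0.25, 0.25.
r(-3) = 81, r(-2.75) = 61.6875, r(-2) = 24, r(-1) = 7, r(-0.5) = 6, r(-0.25) = 6.0625, r(0) = 6.
On each subinterval the trapezoid contributes (Δs_i/2)·[r(s_{i-1}) + r(s_i)].
Sum = 71.734375.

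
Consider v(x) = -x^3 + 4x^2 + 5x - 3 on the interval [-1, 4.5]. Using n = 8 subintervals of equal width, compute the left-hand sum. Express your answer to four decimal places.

47.3972

Δx = (4.5 − (-1))/8 = 0.6875.
Left endpoints: -1, -0.3125, 0.375, 1.0625, 1.75, 2.4375, 3.125, 3.8125.
v(-1) = -3, v(-0.3125) = -16963/4096, v(0.375) = -315/512, v(1.0625) = 23055/4096, v(1.75) = 12.640625, v(2.4375) = 75657/4096, v(3.125) = 10839/512, v(3.8125) = 76955/4096.
Sum = Δx · [v(-1) + v(-0.3125) + v(0.375) + ...].
Sum ≈ 47.3972.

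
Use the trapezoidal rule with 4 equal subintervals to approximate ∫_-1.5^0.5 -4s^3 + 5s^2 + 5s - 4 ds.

-1.25

Δs = (0.5 − (-1.5))/4 = 0.5.
f(-1.5) = 13.25, f(-1) = 0, f(-0.5) = -4.75, f(0) = -4, f(0.5) = -0.75.
T_4 = (Δs/2)·[f(s_0) + 2f(s_1) + 2f(s_2) + 2f(s_3) + f(s_4)].
Sum = -1.25.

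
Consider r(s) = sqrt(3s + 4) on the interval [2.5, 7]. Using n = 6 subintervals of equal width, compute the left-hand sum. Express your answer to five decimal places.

Δs = (7 − 2.5)/6 = 0.75.
Left endpoints: 2.5, 3.25, 4, 4.75, 5.5, 6.25.
r(2.5) ≈ 3.39116, r(3.25) ≈ 3.70810, r(4) ≈ 4.00000, r(4.75) ≈ 4.27200, r(5.5) ≈ 4.52769, r(6.25) ≈ 4.76970.
Sum = Δs · [r(2.5) + r(3.25) + r(4) + ...].
Sum ≈ 18.50149.

18.50149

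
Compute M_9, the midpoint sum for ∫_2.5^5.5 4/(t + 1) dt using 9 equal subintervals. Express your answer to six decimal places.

2.475086

Δt = (5.5 − 2.5)/9 = 1/3.
Midpoints: 8/3, 3, 10/3, 11/3, 4, 13/3, 14/3, 5, 16/3.
f(8/3) = 12/11, f(3) = 1, f(10/3) = 12/13, f(11/3) = 6/7, f(4) = 0.8, f(13/3) = 0.75, f(14/3) = 12/17, f(5) = 2/3, f(16/3) = 12/19.
Sum = Δt · [f(8/3) + f(3) + f(10/3) + ...].
Sum ≈ 2.475086.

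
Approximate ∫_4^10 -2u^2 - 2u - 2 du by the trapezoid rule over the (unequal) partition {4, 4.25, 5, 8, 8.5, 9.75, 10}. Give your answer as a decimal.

-729.84375

Subinterval widths: 0.25, 0.75, 3, 0.5, 1.25, 0.25.
f(4) = -42, f(4.25) = -46.625, f(5) = -62, f(8) = -146, f(8.5) = -163.5, f(9.75) = -211.625, f(10) = -222.
On each subinterval the trapezoid contributes (Δu_i/2)·[f(u_{i-1}) + f(u_i)].
Sum = -729.84375.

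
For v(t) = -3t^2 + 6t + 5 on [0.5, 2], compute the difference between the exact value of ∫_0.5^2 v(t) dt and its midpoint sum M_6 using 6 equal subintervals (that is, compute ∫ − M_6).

Exact integral: ∫_0.5^2 v(t) dt = 10.875.
M_6 = 10.8984375.
Error = 10.875 − 10.8984375 = -0.0234375.

-0.0234375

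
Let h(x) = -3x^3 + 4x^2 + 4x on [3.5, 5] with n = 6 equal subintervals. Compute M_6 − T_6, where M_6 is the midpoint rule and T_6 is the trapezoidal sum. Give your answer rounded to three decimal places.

0.803

M_6 ≈ -220.93555.
T_6 = -221.73828125.
M_6 − T_6 ≈ 0.803.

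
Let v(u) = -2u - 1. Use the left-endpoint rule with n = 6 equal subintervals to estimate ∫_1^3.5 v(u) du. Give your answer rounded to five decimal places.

Δu = (3.5 − 1)/6 = 5/12.
Left endpoints: 1, 17/12, 11/6, 2.25, 8/3, 37/12.
v(1) = -3, v(17/12) = -23/6, v(11/6) = -14/3, v(2.25) = -5.5, v(8/3) = -19/3, v(37/12) = -43/6.
Sum = Δu · [v(1) + v(17/12) + v(11/6) + ...].
Sum ≈ -12.70833.

-12.70833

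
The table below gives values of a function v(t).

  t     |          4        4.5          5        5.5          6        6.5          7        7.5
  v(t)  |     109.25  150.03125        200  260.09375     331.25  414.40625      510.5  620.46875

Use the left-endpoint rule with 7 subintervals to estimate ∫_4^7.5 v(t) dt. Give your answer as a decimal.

Δt = 0.5.
Sum = 0.5·[109.25 + 150.03125 + 200 + 260.09375 + 331.25 + 414.40625 + 510.5] = 987.765625.

987.765625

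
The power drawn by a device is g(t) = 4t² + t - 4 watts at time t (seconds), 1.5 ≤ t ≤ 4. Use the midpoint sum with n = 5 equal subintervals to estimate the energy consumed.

77.5

Δt = (4 − 1.5)/5 = 0.5.
Midpoints: 1.75, 2.25, 2.75, 3.25, 3.75.
g(1.75) = 10, g(2.25) = 18.5, g(2.75) = 29, g(3.25) = 41.5, g(3.75) = 56.
Sum = Δt · [g(1.75) + g(2.25) + g(2.75) + g(3.25) + g(3.75)].
Sum = 77.5.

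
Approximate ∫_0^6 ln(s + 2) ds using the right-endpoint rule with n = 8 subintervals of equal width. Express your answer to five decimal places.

9.75162

Δs = (6 − 0)/8 = 0.75.
Right endpoints: 0.75, 1.5, 2.25, 3, 3.75, 4.5, 5.25, 6.
f(0.75) ≈ 1.01160, f(1.5) ≈ 1.25276, f(2.25) ≈ 1.44692, f(3) ≈ 1.60944, f(3.75) ≈ 1.74920, f(4.5) ≈ 1.87180, f(5.25) ≈ 1.98100, f(6) ≈ 2.07944.
Sum = Δs · [f(0.75) + f(1.5) + f(2.25) + ...].
Sum ≈ 9.75162.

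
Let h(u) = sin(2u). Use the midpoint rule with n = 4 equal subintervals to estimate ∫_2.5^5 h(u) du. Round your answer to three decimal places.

0.600

Δu = (5 − 2.5)/4 = 0.625.
Midpoints: 2.8125, 3.4375, 4.0625, 4.6875.
h(2.8125) ≈ -0.612, h(3.4375) ≈ 0.558, h(4.0625) ≈ 0.963, h(4.6875) ≈ 0.050.
Sum = Δu · [h(2.8125) + h(3.4375) + h(4.0625) + h(4.6875)].
Sum ≈ 0.600.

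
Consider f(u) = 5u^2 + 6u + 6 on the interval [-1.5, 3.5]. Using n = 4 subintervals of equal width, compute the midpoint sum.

133.828125

Δu = (3.5 − (-1.5))/4 = 1.25.
Midpoints: -0.875, 0.375, 1.625, 2.875.
f(-0.875) = 4.578125, f(0.375) = 8.953125, f(1.625) = 28.953125, f(2.875) = 64.578125.
Sum = Δu · [f(-0.875) + f(0.375) + f(1.625) + f(2.875)].
Sum = 133.828125.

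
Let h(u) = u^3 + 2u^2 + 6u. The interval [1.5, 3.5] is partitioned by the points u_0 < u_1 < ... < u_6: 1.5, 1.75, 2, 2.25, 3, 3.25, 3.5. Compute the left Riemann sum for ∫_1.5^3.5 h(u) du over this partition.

77.46484375

Subinterval widths: 0.25, 0.25, 0.25, 0.75, 0.25, 0.25.
Left endpoints: 1.5, 1.75, 2, 2.25, 3, 3.25.
h(1.5) = 16.875, h(1.75) = 21.984375, h(2) = 28, h(2.25) = 35.015625, h(3) = 63, h(3.25) = 74.953125.
Sum = Σ Δu_i · h(u_i).
Sum = 77.46484375.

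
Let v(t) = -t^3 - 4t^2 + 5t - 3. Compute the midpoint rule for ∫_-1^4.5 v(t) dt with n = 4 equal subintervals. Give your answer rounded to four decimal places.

-185.4585

Δt = (4.5 − (-1))/4 = 1.375.
Midpoints: -0.3125, 1.0625, 2.4375, 3.8125.
v(-0.3125) = -20163/4096, v(1.0625) = -13937/4096, v(2.4375) = -119031/4096, v(3.8125) = -399333/4096.
Sum = Δt · [v(-0.3125) + v(1.0625) + v(2.4375) + v(3.8125)].
Sum ≈ -185.4585.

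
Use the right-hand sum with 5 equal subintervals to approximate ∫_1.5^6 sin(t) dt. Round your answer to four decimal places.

Δt = (6 − 1.5)/5 = 0.9.
Right endpoints: 2.4, 3.3, 4.2, 5.1, 6.
f(2.4) ≈ 0.6755, f(3.3) ≈ -0.1577, f(4.2) ≈ -0.8716, f(5.1) ≈ -0.9258, f(6) ≈ -0.2794.
Sum = Δt · [f(2.4) + f(3.3) + f(4.2) + f(5.1) + f(6)].
Sum ≈ -1.4032.

-1.4032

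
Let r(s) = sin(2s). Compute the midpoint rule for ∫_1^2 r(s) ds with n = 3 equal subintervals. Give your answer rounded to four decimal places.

Δs = (2 − 1)/3 = 1/3.
Midpoints: 7/6, 1.5, 11/6.
r(7/6) ≈ 0.7231, r(1.5) ≈ 0.1411, r(11/6) ≈ -0.5013.
Sum = Δs · [r(7/6) + r(1.5) + r(11/6)].
Sum ≈ 0.1210.

0.1210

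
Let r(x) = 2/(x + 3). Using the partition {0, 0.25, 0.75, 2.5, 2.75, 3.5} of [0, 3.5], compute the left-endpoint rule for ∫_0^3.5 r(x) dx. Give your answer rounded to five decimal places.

1.75947

Subinterval widths: 0.25, 0.5, 1.75, 0.25, 0.75.
Left endpoints: 0, 0.25, 0.75, 2.5, 2.75.
r(0) = 2/3, r(0.25) = 8/13, r(0.75) = 8/15, r(2.5) = 4/11, r(2.75) = 8/23.
Sum = Σ Δx_i · r(x_i).
Sum ≈ 1.75947.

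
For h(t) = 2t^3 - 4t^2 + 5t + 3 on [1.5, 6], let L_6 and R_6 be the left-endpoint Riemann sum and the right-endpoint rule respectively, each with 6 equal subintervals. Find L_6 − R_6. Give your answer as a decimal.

L_6 = 350.3671875.
R_6 = 584.9296875.
L_6 − R_6 = -234.5625.

-234.5625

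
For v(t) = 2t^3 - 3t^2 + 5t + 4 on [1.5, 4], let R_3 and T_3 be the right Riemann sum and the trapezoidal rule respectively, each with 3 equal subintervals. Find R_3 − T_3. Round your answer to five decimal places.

R_3 ≈ 151.6666667.
T_3 = 113.125.
R_3 − T_3 ≈ 38.54167.

38.54167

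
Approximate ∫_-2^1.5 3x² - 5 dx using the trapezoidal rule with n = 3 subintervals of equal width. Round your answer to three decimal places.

Δx = (1.5 − (-2))/3 = 7/6.
f(-2) = 7, f(-5/6) = -35/12, f(1/3) = -14/3, f(1.5) = 1.75.
T_3 = (Δx/2)·[f(x_0) + 2f(x_1) + 2f(x_2) + f(x_3)].
Sum ≈ -3.743.

-3.743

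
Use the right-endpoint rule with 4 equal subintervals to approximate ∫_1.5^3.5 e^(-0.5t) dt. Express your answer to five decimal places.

0.52564

Δt = (3.5 − 1.5)/4 = 0.5.
Right endpoints: 2, 2.5, 3, 3.5.
f(2) ≈ 0.36788, f(2.5) ≈ 0.28650, f(3) ≈ 0.22313, f(3.5) ≈ 0.17377.
Sum = Δt · [f(2) + f(2.5) + f(3) + f(3.5)].
Sum ≈ 0.52564.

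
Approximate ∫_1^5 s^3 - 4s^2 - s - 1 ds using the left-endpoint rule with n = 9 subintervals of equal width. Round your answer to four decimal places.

Δs = (5 − 1)/9 = 4/9.
Left endpoints: 1, 13/9, 17/9, 7/3, 25/9, 29/9, 11/3, 37/9, 41/9.
f(1) = -5, f(13/9) = -5669/729, f(17/9) = -7597/729, f(7/3) = -335/27, f(25/9) = -9629/729, f(29/9) = -8965/729, f(11/3) = -247/27, f(37/9) = -2357/729, f(41/9) = 4355/729.
Sum = Δs · [f(1) + f(13/9) + f(17/9) + ...].
Sum ≈ -30.0082.

-30.0082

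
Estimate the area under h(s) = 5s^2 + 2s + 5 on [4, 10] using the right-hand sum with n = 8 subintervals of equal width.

1838.8125

Δs = (10 − 4)/8 = 0.75.
Right endpoints: 4.75, 5.5, 6.25, 7, 7.75, 8.5, 9.25, 10.
h(4.75) = 127.3125, h(5.5) = 167.25, h(6.25) = 212.8125, h(7) = 264, h(7.75) = 320.8125, h(8.5) = 383.25, h(9.25) = 451.3125, h(10) = 525.
Sum = Δs · [h(4.75) + h(5.5) + h(6.25) + ...].
Sum = 1838.8125.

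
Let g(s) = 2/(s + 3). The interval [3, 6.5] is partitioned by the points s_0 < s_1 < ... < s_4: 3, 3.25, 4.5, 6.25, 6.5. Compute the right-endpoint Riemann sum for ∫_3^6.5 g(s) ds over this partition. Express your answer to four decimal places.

Subinterval widths: 0.25, 1.25, 1.75, 0.25.
Right endpoints: 3.25, 4.5, 6.25, 6.5.
g(3.25) = 0.32, g(4.5) = 4/15, g(6.25) = 8/37, g(6.5) = 4/19.
Sum = Σ Δs_i · g(s_i).
Sum ≈ 0.8443.

0.8443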